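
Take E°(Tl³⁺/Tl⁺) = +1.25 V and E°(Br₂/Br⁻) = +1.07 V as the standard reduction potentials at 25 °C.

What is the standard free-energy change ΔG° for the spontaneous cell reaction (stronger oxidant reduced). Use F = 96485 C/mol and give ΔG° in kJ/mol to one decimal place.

Tl³⁺/Tl⁺ (E° = +1.25 V) is the cathode; Br₂/Br⁻ (E° = +1.07 V) is the anode, so E°cell = +0.18 V.
Balancing electrons gives n = 2 (lcm of 2 and 2).
ΔG° = −nFE° = −(2)(96485)(+0.18) = -34,735 J = -34.7 kJ/mol.

-34.7 kJ/mol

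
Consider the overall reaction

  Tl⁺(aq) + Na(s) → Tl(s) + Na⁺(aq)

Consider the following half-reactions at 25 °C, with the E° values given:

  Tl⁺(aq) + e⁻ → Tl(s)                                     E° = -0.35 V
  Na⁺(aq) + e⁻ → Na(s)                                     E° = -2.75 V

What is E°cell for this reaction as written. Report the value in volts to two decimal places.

The Tl⁺/Tl couple has the higher reduction potential, so it is the cathode; Na⁺/Na is oxidised at the anode.
E°cell = E°(cathode) − E°(anode) = (-0.35) − (-2.75) = +2.40 V.
Since E°cell > 0, the reaction is spontaneous under standard conditions.

+2.40 V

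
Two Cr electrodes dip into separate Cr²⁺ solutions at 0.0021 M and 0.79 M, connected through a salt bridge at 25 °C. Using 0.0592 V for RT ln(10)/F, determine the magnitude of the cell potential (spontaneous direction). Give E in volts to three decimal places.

For a concentration cell E°cell = 0. The 0.79 M side is the cathode (reduction is favoured where [Cr²⁺] is higher).
With n = 2, E = −(0.0592/2) log([Cr²⁺]ₐₙ/[Cr²⁺]꜀ₐₜ) = −(0.0592/2) log(0.0021/0.79) = −(0.0592/2)(-2.575) = +0.076 V.

+0.076 V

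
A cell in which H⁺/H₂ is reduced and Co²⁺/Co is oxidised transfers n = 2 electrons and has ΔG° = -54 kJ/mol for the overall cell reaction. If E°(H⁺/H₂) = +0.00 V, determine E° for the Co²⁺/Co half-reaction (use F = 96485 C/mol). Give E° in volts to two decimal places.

-0.28 V

E°cell = −ΔG°/(nF) = −(-54×10³)/((2)(96485)) = +0.280 V.
Since H⁺/H₂ is the cathode and Co²⁺/Co the anode, E°cell = E°(H⁺/H₂) − E°(Co²⁺/Co).
So E°(Co²⁺/Co) = E°(H⁺/H₂) − E°cell = (+0.00) − (+0.280) = -0.28 V.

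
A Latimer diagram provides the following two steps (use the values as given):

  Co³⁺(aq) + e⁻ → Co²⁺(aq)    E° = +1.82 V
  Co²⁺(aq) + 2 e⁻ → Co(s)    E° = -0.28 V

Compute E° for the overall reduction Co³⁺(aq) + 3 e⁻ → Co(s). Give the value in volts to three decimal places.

Standard free energies of sequential steps add: ΔG°₃ = ΔG°₁ + ΔG°₂, so n₃E°₃ = n₁E°₁ + n₂E°₂.
E°₃ = (1×+1.82 + 2×-0.28) / 3 = (+1.260) / 3 = +0.420 V.

+0.420 V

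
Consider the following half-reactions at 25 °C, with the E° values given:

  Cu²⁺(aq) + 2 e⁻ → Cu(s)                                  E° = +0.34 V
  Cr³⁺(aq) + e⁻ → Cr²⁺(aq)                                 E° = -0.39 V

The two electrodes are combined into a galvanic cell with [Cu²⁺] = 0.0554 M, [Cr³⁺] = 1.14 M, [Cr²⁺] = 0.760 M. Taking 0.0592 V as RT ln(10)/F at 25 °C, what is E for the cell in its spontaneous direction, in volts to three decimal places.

Cu²⁺/Cu is the cathode (higher E°), Cr³⁺/Cr²⁺ the anode: E°cell = +0.34 − (-0.39) = +0.73 V, n = 2.
Overall: Cu²⁺(aq) + 2 Cr²⁺(aq) → Cu(s) + 2 Cr³⁺(aq)
Q = [Cr³⁺]^2 / ([Cu²⁺]·[Cr²⁺]^2); log Q = 1.609.
E = E° − (0.0592/n) log Q = +0.73 − (0.0592/2)(1.609) = +0.682 V.

+0.682 V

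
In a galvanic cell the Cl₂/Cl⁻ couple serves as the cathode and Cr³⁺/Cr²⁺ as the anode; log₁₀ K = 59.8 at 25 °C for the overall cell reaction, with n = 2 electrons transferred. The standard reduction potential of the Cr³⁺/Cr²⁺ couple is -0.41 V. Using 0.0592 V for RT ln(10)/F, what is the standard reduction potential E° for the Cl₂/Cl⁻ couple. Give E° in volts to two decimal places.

+1.36 V

E°cell = (0.0592/n)·log K = (0.0592/2)(59.8) = +1.770 V.
Since Cl₂/Cl⁻ is the cathode and Cr³⁺/Cr²⁺ the anode, E°cell = E°(Cl₂/Cl⁻) − E°(Cr³⁺/Cr²⁺).
So E°(Cl₂/Cl⁻) = E°cell + E°(Cr³⁺/Cr²⁺) = +1.770 + (-0.41) = +1.36 V.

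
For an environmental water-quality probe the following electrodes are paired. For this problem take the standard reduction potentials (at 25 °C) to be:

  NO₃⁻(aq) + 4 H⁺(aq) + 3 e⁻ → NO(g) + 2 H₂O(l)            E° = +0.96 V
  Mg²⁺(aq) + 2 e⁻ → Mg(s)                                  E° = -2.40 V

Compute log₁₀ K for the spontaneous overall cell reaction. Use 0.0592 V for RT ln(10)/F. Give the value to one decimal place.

340.5

Cathode: NO₃⁻/NO; anode: Mg²⁺/Mg. E°cell = +3.36 V, n = 6.
log K = nE°cell / 0.0592 = (6)(+3.36) / 0.0592 = 340.5.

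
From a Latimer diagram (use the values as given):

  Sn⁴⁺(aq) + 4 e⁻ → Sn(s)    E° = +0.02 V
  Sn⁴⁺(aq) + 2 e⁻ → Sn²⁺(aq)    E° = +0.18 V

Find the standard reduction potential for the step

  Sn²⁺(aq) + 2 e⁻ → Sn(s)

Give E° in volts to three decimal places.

Sequential free energies add, so n₃E°₃ = n₁E°₁ + n₂E°₂.
With n₃ = 4, and the known step contributing 2×(+0.18) V, the unknown satisfies 2·E° = 4×(+0.02) − 2×(+0.18) = -0.280.
E° = -0.280 / 2 = -0.140 V.

-0.140 V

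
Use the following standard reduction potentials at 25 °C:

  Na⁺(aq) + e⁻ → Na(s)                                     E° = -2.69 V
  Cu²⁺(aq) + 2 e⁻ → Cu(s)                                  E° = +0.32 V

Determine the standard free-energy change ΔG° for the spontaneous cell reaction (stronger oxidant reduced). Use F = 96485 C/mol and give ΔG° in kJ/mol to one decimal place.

Cu²⁺/Cu (E° = +0.32 V) is the cathode; Na⁺/Na (E° = -2.69 V) is the anode, so E°cell = +3.01 V.
Balancing electrons gives n = 2 (lcm of 2 and 1).
ΔG° = −nFE° = −(2)(96485)(+3.01) = -580,840 J = -580.8 kJ/mol.

-580.8 kJ/mol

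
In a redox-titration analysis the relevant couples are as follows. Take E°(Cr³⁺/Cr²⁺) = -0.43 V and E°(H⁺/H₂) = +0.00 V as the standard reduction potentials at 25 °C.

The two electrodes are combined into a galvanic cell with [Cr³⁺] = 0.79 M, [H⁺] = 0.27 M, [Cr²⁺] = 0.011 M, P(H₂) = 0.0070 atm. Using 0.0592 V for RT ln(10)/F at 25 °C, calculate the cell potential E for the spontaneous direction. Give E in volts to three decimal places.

H⁺/H₂ is the cathode (higher E°), Cr³⁺/Cr²⁺ the anode: E°cell = +0.00 − (-0.43) = +0.43 V, n = 2.
Overall: 2 H⁺(aq) + 2 Cr²⁺(aq) → H₂(g) + 2 Cr³⁺(aq)
Q = P(H₂)·[Cr³⁺]^2 / ([H⁺]^2·[Cr²⁺]^2); log Q = 2.695.
E = E° − (0.0592/n) log Q = +0.43 − (0.0592/2)(2.695) = +0.350 V.

+0.350 V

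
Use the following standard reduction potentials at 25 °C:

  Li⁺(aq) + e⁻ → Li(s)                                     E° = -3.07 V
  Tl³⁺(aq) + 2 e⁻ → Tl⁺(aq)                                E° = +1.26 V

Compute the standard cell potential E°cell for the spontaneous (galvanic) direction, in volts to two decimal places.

+4.33 V

The Tl³⁺/Tl⁺ couple has the higher reduction potential, so it is the cathode; Li⁺/Li is oxidised at the anode.
E°cell = E°(cathode) − E°(anode) = (+1.26) − (-3.07) = +4.33 V.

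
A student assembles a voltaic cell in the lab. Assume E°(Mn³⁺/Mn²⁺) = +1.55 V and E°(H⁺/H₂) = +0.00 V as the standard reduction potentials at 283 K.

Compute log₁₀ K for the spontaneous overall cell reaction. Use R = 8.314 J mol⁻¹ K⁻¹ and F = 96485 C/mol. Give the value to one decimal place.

Cathode: Mn³⁺/Mn²⁺; anode: H⁺/H₂. E°cell = (+1.55) − (+0.00) = +1.55 V, with n = 2.
ΔG° = −nFE° = −RT ln K, so ln K = nFE°/(RT) = (2)(96485)(+1.55) / ((8.314)(283)) = 127.123.
log₁₀ K = 127.123 / ln 10 = 55.2.

55.2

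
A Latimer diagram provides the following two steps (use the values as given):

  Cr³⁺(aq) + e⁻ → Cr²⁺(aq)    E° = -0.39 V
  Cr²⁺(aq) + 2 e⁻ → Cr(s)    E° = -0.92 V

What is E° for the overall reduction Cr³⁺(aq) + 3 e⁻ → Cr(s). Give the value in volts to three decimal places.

Adding the free-energy changes (−nFE°) of the two steps gives −n₃FE°₃ = −n₁FE°₁ − n₂FE°₂.
E°₃ = (1×-0.39 + 2×-0.92) / 3 = (-2.230) / 3 = -0.743 V.

-0.743 V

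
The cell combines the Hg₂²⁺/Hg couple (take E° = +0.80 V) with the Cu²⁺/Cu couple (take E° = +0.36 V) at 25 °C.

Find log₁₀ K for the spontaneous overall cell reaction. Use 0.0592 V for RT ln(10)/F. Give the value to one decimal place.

Cathode: Hg₂²⁺/Hg; anode: Cu²⁺/Cu. E°cell = +0.44 V, n = 2.
log K = nE°cell / 0.0592 = (2)(+0.44) / 0.0592 = 14.9.

14.9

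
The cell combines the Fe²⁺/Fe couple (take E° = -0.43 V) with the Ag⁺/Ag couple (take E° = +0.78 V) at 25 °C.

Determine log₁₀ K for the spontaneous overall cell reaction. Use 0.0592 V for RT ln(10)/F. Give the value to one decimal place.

Cathode: Ag⁺/Ag; anode: Fe²⁺/Fe. E°cell = +1.21 V, n = 2.
log K = nE°cell / 0.0592 = (2)(+1.21) / 0.0592 = 40.9.

40.9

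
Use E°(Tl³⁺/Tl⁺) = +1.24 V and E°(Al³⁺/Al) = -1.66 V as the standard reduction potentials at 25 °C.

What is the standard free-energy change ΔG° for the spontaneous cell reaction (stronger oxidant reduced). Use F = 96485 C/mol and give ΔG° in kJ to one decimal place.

Tl³⁺/Tl⁺ (E° = +1.24 V) is the cathode; Al³⁺/Al (E° = -1.66 V) is the anode, so E°cell = +2.90 V.
Balancing electrons gives n = 6 (lcm of 2 and 3).
ΔG° = −nFE° = −(6)(96485)(+2.90) = -1,678,839 J = -1678.8 kJ.

-1678.8 kJ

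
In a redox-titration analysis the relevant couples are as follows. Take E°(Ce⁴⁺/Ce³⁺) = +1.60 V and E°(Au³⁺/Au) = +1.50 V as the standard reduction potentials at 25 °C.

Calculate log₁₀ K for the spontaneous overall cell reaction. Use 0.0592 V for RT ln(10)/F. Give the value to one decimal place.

Cathode: Ce⁴⁺/Ce³⁺; anode: Au³⁺/Au. E°cell = +0.10 V, n = 3.
log K = nE°cell / 0.0592 = (3)(+0.10) / 0.0592 = 5.1.

5.1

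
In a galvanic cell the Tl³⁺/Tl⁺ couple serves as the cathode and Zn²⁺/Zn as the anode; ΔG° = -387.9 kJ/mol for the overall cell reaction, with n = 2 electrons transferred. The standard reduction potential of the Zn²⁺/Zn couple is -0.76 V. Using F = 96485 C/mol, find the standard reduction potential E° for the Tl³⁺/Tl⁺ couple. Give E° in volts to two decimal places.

+1.25 V

E°cell = −ΔG°/(nF) = −(-387.9×10³)/((2)(96485)) = +2.010 V.
Since Tl³⁺/Tl⁺ is the cathode and Zn²⁺/Zn the anode, E°cell = E°(Tl³⁺/Tl⁺) − E°(Zn²⁺/Zn).
So E°(Tl³⁺/Tl⁺) = E°cell + E°(Zn²⁺/Zn) = +2.010 + (-0.76) = +1.25 V.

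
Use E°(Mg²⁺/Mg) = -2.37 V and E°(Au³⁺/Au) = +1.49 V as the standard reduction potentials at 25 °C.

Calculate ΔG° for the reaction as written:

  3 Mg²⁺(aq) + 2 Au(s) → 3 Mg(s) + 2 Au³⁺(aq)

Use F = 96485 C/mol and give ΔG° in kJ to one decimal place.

As written, Mg²⁺/Mg is reduced (cathode) and Au³⁺/Au is oxidised (anode), so E°cell = (-2.37) − (+1.49) = -3.86 V.
Balancing electrons gives n = 6.
ΔG° = −nFE° = −(6)(96485)(-3.86) = 2,234,593 J = +2234.6 kJ.

+2234.6 kJ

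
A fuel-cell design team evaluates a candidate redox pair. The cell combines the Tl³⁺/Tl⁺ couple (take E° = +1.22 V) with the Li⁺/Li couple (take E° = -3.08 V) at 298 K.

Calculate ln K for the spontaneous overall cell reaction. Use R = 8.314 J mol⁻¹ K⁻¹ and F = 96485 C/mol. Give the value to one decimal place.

Cathode: Tl³⁺/Tl⁺; anode: Li⁺/Li. E°cell = (+1.22) − (-3.08) = +4.30 V, with n = 2.
ΔG° = −nFE° = −RT ln K, so ln K = nFE°/(RT) = (2)(96485)(+4.30) / ((8.314)(298)) = 334.913.

334.9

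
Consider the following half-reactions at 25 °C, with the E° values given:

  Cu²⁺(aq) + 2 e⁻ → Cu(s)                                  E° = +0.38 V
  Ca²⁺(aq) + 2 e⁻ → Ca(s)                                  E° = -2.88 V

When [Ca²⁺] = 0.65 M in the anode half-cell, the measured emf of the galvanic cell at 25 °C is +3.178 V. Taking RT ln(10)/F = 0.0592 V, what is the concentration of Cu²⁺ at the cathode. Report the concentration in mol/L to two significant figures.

0.0011 M

Cu²⁺/Cu is the cathode, Ca²⁺/Ca the anode: E°cell = +3.26 V, n = 2.
Overall reaction: Cu²⁺(aq) + Ca(s) → Cu(s) + Ca²⁺(aq); Q = [Ca²⁺]^1/[Cu²⁺]^1.
From E = E° − (0.0592/n) log Q: log Q = (E° − E)·n/0.0592 = (+3.26 − (+3.178))·2/0.0592 = 2.7703.
So 1·log[Cu²⁺] = 1·log(0.65) − log Q = -0.1871 − (2.7703) = -2.9574; [Cu²⁺] = 10^(-2.9574) ≈ 0.0011 M.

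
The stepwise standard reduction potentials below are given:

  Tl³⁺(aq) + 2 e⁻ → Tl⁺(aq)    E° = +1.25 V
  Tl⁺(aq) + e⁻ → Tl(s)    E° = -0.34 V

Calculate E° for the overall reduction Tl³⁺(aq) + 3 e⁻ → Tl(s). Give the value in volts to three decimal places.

+0.720 V

Standard free energies of sequential steps add: ΔG°₃ = ΔG°₁ + ΔG°₂, so n₃E°₃ = n₁E°₁ + n₂E°₂.
E°₃ = (2×+1.25 + 1×-0.34) / 3 = (+2.160) / 3 = +0.720 V.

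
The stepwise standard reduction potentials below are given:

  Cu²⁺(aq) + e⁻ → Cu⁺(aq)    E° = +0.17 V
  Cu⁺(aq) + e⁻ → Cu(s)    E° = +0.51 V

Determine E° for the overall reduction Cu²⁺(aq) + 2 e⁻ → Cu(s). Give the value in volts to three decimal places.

Since ΔG° = −nFE° is additive over sequential reductions, n₃E°₃ = n₁E°₁ + n₂E°₂.
E°₃ = (1×+0.17 + 1×+0.51) / 2 = (+0.680) / 2 = +0.340 V.

+0.340 V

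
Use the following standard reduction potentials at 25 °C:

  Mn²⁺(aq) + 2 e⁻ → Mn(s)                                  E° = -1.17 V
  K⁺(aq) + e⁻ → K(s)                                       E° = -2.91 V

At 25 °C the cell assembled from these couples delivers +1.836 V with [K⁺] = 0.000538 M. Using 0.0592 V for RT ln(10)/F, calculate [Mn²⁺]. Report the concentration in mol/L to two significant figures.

Mn²⁺/Mn is the cathode, K⁺/K the anode: E°cell = +1.74 V, n = 2.
Overall reaction: Mn²⁺(aq) + 2 K(s) → Mn(s) + 2 K⁺(aq); Q = [K⁺]^2/[Mn²⁺]^1.
From E = E° − (0.0592/n) log Q: log Q = (E° − E)·n/0.0592 = (+1.74 − (+1.836))·2/0.0592 = -3.2432.
So 1·log[Mn²⁺] = 2·log(0.000538) − log Q = -6.5384 − (-3.2432) = -3.2952; [Mn²⁺] = 10^(-3.2952) ≈ 0.00051 M.

0.00051 M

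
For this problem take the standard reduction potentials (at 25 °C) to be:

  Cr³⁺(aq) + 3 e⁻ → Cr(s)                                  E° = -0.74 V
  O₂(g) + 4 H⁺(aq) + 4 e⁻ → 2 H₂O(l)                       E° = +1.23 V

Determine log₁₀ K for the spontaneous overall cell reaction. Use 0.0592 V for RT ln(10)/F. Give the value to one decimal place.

Cathode: O₂/H₂O; anode: Cr³⁺/Cr. E°cell = +1.97 V, n = 12.
log K = nE°cell / 0.0592 = (12)(+1.97) / 0.0592 = 399.3.

399.3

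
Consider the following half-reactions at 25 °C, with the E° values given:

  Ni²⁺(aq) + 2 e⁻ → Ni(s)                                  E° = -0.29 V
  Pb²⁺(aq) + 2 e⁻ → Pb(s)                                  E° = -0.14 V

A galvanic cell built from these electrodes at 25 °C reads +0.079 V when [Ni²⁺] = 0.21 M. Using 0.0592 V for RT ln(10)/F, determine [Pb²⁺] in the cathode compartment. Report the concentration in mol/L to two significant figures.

Pb²⁺/Pb is the cathode, Ni²⁺/Ni the anode: E°cell = +0.15 V, n = 2.
Overall reaction: Pb²⁺(aq) + Ni(s) → Pb(s) + Ni²⁺(aq); Q = [Ni²⁺]^1/[Pb²⁺]^1.
From E = E° − (0.0592/n) log Q: log Q = (E° − E)·n/0.0592 = (+0.15 − (+0.079))·2/0.0592 = 2.3986.
So 1·log[Pb²⁺] = 1·log(0.21) − log Q = -0.6778 − (2.3986) = -3.0764; [Pb²⁺] = 10^(-3.0764) ≈ 0.00084 M.

0.00084 M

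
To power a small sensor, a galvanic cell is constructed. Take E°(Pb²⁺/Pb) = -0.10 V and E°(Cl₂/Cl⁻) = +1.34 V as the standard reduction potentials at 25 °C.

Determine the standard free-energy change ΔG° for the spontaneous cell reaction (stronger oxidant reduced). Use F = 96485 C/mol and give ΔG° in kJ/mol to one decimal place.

-277.9 kJ/mol

Cl₂/Cl⁻ (E° = +1.34 V) is the cathode; Pb²⁺/Pb (E° = -0.10 V) is the anode, so E°cell = +1.44 V.
Balancing electrons gives n = 2 (lcm of 2 and 2).
ΔG° = −nFE° = −(2)(96485)(+1.44) = -277,877 J = -277.9 kJ/mol.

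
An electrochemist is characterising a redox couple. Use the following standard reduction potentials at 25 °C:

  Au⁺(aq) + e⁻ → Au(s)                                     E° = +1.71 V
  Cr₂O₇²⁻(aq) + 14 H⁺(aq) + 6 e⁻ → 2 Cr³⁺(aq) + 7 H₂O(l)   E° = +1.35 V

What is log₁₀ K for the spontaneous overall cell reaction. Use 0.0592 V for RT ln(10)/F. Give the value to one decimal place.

Cathode: Au⁺/Au; anode: Cr₂O₇²⁻/Cr³⁺. E°cell = +0.36 V, n = 6.
log K = nE°cell / 0.0592 = (6)(+0.36) / 0.0592 = 36.5.

36.5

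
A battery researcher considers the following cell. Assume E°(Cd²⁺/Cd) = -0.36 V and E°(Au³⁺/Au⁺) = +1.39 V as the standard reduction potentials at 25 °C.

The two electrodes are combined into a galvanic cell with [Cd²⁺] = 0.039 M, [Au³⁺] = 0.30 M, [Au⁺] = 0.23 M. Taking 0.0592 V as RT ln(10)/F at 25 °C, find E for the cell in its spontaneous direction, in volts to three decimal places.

+1.795 V

Au³⁺/Au⁺ is the cathode (higher E°), Cd²⁺/Cd the anode: E°cell = +1.39 − (-0.36) = +1.75 V, n = 2.
Overall: Au³⁺(aq) + Cd(s) → Au⁺(aq) + Cd²⁺(aq)
Q = [Au⁺]·[Cd²⁺] / ([Au³⁺]); log Q = -1.524.
E = E° − (0.0592/n) log Q = +1.75 − (0.0592/2)(-1.524) = +1.795 V.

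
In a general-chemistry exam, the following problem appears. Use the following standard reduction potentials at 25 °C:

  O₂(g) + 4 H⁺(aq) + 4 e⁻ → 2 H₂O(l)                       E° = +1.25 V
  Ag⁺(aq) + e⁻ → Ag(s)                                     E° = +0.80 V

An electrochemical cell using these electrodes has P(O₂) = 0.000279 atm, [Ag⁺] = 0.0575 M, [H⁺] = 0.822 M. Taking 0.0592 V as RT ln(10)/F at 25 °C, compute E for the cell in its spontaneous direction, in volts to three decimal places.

O₂/H₂O is the cathode (higher E°), Ag⁺/Ag the anode: E°cell = +1.25 − (+0.80) = +0.45 V, n = 4.
Overall: O₂(g) + 4 H⁺(aq) + 4 Ag(s) → 2 H₂O(l) + 4 Ag⁺(aq)
Q = [Ag⁺]^4 / (P(O₂)·[H⁺]^4); log Q = -1.066.
E = E° − (0.0592/n) log Q = +0.45 − (0.0592/4)(-1.066) = +0.466 V.

+0.466 V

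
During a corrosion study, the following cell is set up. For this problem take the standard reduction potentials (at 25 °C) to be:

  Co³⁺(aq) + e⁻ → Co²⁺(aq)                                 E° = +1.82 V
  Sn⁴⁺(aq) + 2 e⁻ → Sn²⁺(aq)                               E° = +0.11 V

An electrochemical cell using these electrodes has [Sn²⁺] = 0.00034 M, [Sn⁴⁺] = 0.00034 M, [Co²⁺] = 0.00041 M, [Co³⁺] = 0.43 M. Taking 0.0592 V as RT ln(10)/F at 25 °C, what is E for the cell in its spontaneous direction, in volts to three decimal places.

Co³⁺/Co²⁺ is the cathode (higher E°), Sn⁴⁺/Sn²⁺ the anode: E°cell = +1.82 − (+0.11) = +1.71 V, n = 2.
Overall: 2 Co³⁺(aq) + Sn²⁺(aq) → 2 Co²⁺(aq) + Sn⁴⁺(aq)
Q = [Co²⁺]^2·[Sn⁴⁺] / ([Co³⁺]^2·[Sn²⁺]); log Q = -6.041.
E = E° − (0.0592/n) log Q = +1.71 − (0.0592/2)(-6.041) = +1.889 V.

+1.889 V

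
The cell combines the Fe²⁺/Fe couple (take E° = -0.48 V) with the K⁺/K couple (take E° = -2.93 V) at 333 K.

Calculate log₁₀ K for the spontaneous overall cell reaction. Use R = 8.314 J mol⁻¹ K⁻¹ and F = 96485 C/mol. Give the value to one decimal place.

74.2

Cathode: Fe²⁺/Fe; anode: K⁺/K. E°cell = (-0.48) − (-2.93) = +2.45 V, with n = 2.
ΔG° = −nFE° = −RT ln K, so ln K = nFE°/(RT) = (2)(96485)(+2.45) / ((8.314)(333)) = 170.766.
log₁₀ K = 170.766 / ln 10 = 74.2.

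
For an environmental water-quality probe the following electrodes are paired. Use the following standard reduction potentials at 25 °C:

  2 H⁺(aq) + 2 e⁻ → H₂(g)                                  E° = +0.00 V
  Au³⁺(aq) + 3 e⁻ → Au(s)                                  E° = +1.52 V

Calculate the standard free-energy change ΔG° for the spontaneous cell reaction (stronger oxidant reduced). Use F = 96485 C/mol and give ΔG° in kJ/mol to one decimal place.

-879.9 kJ/mol

Au³⁺/Au (E° = +1.52 V) is the cathode; H⁺/H₂ (E° = +0.00 V) is the anode, so E°cell = +1.52 V.
Balancing electrons gives n = 6 (lcm of 3 and 2).
ΔG° = −nFE° = −(6)(96485)(+1.52) = -879,943 J = -879.9 kJ/mol.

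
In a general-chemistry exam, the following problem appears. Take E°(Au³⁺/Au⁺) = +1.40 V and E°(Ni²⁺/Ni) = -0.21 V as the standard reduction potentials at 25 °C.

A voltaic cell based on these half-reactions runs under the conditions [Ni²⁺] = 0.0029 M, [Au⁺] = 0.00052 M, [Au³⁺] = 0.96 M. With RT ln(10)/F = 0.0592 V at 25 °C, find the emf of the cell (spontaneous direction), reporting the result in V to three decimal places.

Au³⁺/Au⁺ is the cathode (higher E°), Ni²⁺/Ni the anode: E°cell = +1.40 − (-0.21) = +1.61 V, n = 2.
Overall: Au³⁺(aq) + Ni(s) → Au⁺(aq) + Ni²⁺(aq)
Q = [Au⁺]·[Ni²⁺] / ([Au³⁺]); log Q = -5.804.
E = E° − (0.0592/n) log Q = +1.61 − (0.0592/2)(-5.804) = +1.782 V.

+1.782 V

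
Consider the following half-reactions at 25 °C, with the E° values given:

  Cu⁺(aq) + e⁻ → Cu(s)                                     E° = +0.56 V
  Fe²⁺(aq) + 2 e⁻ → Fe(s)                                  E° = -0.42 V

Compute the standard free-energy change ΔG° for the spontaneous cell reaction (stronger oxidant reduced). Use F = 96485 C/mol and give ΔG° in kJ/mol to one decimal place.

-189.1 kJ/mol

Cu⁺/Cu (E° = +0.56 V) is the cathode; Fe²⁺/Fe (E° = -0.42 V) is the anode, so E°cell = +0.98 V.
Balancing electrons gives n = 2 (lcm of 1 and 2).
ΔG° = −nFE° = −(2)(96485)(+0.98) = -189,111 J = -189.1 kJ/mol.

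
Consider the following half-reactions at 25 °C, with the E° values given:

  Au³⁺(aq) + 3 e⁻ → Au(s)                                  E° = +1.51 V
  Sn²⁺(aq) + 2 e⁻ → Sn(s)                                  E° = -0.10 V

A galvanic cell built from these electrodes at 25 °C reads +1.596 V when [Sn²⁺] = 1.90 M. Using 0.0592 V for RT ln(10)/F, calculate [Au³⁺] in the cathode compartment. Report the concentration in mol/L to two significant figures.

Au³⁺/Au is the cathode, Sn²⁺/Sn the anode: E°cell = +1.61 V, n = 6.
Overall reaction: 2 Au³⁺(aq) + 3 Sn(s) → 2 Au(s) + 3 Sn²⁺(aq); Q = [Sn²⁺]^3/[Au³⁺]^2.
From E = E° − (0.0592/n) log Q: log Q = (E° − E)·n/0.0592 = (+1.61 − (+1.596))·6/0.0592 = 1.4189.
So 2·log[Au³⁺] = 3·log(1.9) − log Q = 0.8363 − (1.4189) = -0.5826; log[Au³⁺] = -0.5826 / 2 = -0.2913; [Au³⁺] = 10^(-0.2913) ≈ 0.51 M.

0.51 M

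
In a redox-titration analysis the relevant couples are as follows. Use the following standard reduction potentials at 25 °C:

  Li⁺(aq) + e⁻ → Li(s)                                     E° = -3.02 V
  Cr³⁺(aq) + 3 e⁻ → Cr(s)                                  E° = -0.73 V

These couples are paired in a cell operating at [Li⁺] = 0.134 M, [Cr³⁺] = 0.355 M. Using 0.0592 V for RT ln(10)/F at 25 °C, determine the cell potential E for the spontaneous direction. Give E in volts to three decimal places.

Cr³⁺/Cr is the cathode (higher E°), Li⁺/Li the anode: E°cell = -0.73 − (-3.02) = +2.29 V, n = 3.
Overall: Cr³⁺(aq) + 3 Li(s) → Cr(s) + 3 Li⁺(aq)
Q = [Li⁺]^3 / ([Cr³⁺]); log Q = -2.169.
E = E° − (0.0592/n) log Q = +2.29 − (0.0592/3)(-2.169) = +2.333 V.

+2.333 V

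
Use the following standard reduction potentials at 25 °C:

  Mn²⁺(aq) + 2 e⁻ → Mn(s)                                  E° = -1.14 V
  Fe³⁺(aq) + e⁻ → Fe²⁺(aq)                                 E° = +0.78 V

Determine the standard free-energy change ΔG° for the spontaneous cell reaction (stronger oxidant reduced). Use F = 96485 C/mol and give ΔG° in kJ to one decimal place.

Fe³⁺/Fe²⁺ (E° = +0.78 V) is the cathode; Mn²⁺/Mn (E° = -1.14 V) is the anode, so E°cell = +1.92 V.
Balancing electrons gives n = 2 (lcm of 1 and 2).
ΔG° = −nFE° = −(2)(96485)(+1.92) = -370,502 J = -370.5 kJ.

-370.5 kJ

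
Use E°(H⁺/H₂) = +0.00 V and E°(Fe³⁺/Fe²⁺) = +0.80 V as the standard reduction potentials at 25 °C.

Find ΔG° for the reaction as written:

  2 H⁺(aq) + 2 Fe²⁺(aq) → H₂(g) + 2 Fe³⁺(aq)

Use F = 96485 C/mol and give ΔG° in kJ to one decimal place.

As written, H⁺/H₂ is reduced (cathode) and Fe³⁺/Fe²⁺ is oxidised (anode), so E°cell = (+0.00) − (+0.80) = -0.80 V.
Balancing electrons gives n = 2.
ΔG° = −nFE° = −(2)(96485)(-0.80) = 154,376 J = +154.4 kJ.

+154.4 kJ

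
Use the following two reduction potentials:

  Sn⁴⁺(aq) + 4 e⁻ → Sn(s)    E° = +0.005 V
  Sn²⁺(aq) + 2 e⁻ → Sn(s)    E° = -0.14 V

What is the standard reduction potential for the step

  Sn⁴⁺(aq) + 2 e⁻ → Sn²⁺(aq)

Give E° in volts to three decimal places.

Sequential free energies add, so n₃E°₃ = n₁E°₁ + n₂E°₂.
With n₃ = 4, and the known step contributing 2×(-0.14) V, the unknown satisfies 2·E° = 4×(+0.005) − 2×(-0.14) = +0.300.
E° = +0.300 / 2 = +0.150 V.

+0.150 V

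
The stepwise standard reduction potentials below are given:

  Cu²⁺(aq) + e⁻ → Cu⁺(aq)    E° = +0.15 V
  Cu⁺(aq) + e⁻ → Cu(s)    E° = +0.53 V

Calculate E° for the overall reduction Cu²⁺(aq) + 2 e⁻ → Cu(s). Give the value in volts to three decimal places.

Since ΔG° = −nFE° is additive over sequential reductions, n₃E°₃ = n₁E°₁ + n₂E°₂.
E°₃ = (1×+0.15 + 1×+0.53) / 2 = (+0.680) / 2 = +0.340 V.

+0.340 V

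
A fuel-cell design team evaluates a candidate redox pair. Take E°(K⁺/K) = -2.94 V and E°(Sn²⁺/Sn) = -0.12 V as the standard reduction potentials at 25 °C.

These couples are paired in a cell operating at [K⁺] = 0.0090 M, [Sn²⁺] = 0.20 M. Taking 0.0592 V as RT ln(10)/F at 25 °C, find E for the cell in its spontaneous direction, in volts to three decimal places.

+2.920 V

Sn²⁺/Sn is the cathode (higher E°), K⁺/K the anode: E°cell = -0.12 − (-2.94) = +2.82 V, n = 2.
Overall: Sn²⁺(aq) + 2 K(s) → Sn(s) + 2 K⁺(aq)
Q = [K⁺]^2 / ([Sn²⁺]); log Q = -3.393.
E = E° − (0.0592/n) log Q = +2.82 − (0.0592/2)(-3.393) = +2.920 V.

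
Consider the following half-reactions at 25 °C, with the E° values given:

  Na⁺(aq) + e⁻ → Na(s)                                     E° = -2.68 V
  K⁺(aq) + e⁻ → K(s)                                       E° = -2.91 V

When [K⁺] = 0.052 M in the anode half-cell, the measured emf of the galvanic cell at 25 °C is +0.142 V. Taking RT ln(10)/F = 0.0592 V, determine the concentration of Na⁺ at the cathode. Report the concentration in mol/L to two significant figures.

Na⁺/Na is the cathode, K⁺/K the anode: E°cell = +0.23 V, n = 1.
Overall reaction: Na⁺(aq) + K(s) → Na(s) + K⁺(aq); Q = [K⁺]^1/[Na⁺]^1.
From E = E° − (0.0592/n) log Q: log Q = (E° − E)·n/0.0592 = (+0.23 − (+0.142))·1/0.0592 = 1.4865.
So 1·log[Na⁺] = 1·log(0.052) − log Q = -1.2840 − (1.4865) = -2.7705; [Na⁺] = 10^(-2.7705) ≈ 0.0017 M.

0.0017 M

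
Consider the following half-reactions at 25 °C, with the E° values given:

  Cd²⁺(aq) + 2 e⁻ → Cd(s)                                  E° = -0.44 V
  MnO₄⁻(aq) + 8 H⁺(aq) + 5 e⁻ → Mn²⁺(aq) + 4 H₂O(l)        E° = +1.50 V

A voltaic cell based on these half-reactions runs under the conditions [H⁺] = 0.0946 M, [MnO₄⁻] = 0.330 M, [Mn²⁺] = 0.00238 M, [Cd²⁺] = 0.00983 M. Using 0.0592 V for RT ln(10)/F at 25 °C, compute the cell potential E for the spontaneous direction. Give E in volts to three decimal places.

MnO₄⁻/Mn²⁺ is the cathode (higher E°), Cd²⁺/Cd the anode: E°cell = +1.50 − (-0.44) = +1.94 V, n = 10.
Overall: 2 MnO₄⁻(aq) + 16 H⁺(aq) + 5 Cd(s) → 2 Mn²⁺(aq) + 8 H₂O(l) + 5 Cd²⁺(aq)
Q = [Mn²⁺]^2·[Cd²⁺]^5 / ([MnO₄⁻]^2·[H⁺]^16); log Q = 2.065.
E = E° − (0.0592/n) log Q = +1.94 − (0.0592/10)(2.065) = +1.928 V.

+1.928 V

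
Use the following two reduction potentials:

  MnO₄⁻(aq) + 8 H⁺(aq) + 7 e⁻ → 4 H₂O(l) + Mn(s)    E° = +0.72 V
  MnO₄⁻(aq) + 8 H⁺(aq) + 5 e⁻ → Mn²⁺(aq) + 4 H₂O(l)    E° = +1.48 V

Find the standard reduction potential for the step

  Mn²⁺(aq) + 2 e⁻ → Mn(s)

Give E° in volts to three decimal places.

Sequential free energies add, so n₃E°₃ = n₁E°₁ + n₂E°₂.
With n₃ = 7, and the known step contributing 5×(+1.48) V, the unknown satisfies 2·E° = 7×(+0.72) − 5×(+1.48) = -2.360.
E° = -2.360 / 2 = -1.180 V.

-1.180 V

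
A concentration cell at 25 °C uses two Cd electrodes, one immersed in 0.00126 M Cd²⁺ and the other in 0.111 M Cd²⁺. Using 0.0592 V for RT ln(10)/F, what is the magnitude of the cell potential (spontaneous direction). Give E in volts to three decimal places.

For a concentration cell E°cell = 0. The 0.111 M side is the cathode (reduction is favoured where [Cd²⁺] is higher).
With n = 2, E = −(0.0592/2) log([Cd²⁺]ₐₙ/[Cd²⁺]꜀ₐₜ) = −(0.0592/2) log(0.00126/0.111) = −(0.0592/2)(-1.945) = +0.058 V.

+0.058 V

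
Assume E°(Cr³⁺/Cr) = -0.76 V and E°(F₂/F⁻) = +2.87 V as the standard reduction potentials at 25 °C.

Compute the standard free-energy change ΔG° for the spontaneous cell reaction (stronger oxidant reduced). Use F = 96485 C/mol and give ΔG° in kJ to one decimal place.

F₂/F⁻ (E° = +2.87 V) is the cathode; Cr³⁺/Cr (E° = -0.76 V) is the anode, so E°cell = +3.63 V.
Balancing electrons gives n = 6 (lcm of 2 and 3).
ΔG° = −nFE° = −(6)(96485)(+3.63) = -2,101,443 J = -2101.4 kJ.

-2101.4 kJ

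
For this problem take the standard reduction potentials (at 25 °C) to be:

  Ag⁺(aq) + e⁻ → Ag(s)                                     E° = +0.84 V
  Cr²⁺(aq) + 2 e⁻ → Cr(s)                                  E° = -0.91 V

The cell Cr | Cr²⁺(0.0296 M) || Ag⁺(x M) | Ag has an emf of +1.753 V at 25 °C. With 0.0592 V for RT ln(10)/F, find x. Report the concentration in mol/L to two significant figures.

0.19 M

Ag⁺/Ag is the cathode, Cr²⁺/Cr the anode: E°cell = +1.75 V, n = 2.
Overall reaction: 2 Ag⁺(aq) + Cr(s) → 2 Ag(s) + Cr²⁺(aq); Q = [Cr²⁺]^1/[Ag⁺]^2.
From E = E° − (0.0592/n) log Q: log Q = (E° − E)·n/0.0592 = (+1.75 − (+1.753))·2/0.0592 = -0.1014.
So 2·log[Ag⁺] = 1·log(0.0296) − log Q = -1.5287 − (-0.1014) = -1.4273; log[Ag⁺] = -1.4273 / 2 = -0.7137; [Ag⁺] = 10^(-0.7137) ≈ 0.19 M.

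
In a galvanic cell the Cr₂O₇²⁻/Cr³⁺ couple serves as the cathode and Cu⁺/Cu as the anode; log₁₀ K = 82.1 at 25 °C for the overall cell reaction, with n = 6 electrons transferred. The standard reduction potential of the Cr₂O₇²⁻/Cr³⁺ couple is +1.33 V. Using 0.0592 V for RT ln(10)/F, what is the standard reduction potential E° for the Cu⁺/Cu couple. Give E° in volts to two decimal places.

E°cell = (0.0592/n)·log K = (0.0592/6)(82.1) = +0.810 V.
Since Cr₂O₇²⁻/Cr³⁺ is the cathode and Cu⁺/Cu the anode, E°cell = E°(Cr₂O₇²⁻/Cr³⁺) − E°(Cu⁺/Cu).
So E°(Cu⁺/Cu) = E°(Cr₂O₇²⁻/Cr³⁺) − E°cell = (+1.33) − (+0.810) = +0.52 V.

+0.52 V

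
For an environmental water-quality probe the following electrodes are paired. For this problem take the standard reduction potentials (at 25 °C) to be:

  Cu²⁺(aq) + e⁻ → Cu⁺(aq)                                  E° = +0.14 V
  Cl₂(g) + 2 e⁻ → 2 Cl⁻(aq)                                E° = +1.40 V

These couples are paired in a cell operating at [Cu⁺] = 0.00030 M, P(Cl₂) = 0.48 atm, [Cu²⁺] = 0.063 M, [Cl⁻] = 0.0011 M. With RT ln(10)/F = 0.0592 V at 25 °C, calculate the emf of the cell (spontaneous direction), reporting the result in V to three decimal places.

+1.288 V

Cl₂/Cl⁻ is the cathode (higher E°), Cu²⁺/Cu⁺ the anode: E°cell = +1.40 − (+0.14) = +1.26 V, n = 2.
Overall: Cl₂(g) + 2 Cu⁺(aq) → 2 Cl⁻(aq) + 2 Cu²⁺(aq)
Q = [Cl⁻]^2·[Cu²⁺]^2 / (P(Cl₂)·[Cu⁺]^2); log Q = -0.954.
E = E° − (0.0592/n) log Q = +1.26 − (0.0592/2)(-0.954) = +1.288 V.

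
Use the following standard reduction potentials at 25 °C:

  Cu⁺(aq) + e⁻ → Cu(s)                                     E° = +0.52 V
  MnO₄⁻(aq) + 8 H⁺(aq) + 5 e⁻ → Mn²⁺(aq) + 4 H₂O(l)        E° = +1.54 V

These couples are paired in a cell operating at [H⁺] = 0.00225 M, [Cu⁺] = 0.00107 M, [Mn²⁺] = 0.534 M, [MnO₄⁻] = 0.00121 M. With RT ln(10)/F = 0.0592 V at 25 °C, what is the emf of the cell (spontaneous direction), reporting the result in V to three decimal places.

MnO₄⁻/Mn²⁺ is the cathode (higher E°), Cu⁺/Cu the anode: E°cell = +1.54 − (+0.52) = +1.02 V, n = 5.
Overall: MnO₄⁻(aq) + 8 H⁺(aq) + 5 Cu(s) → Mn²⁺(aq) + 4 H₂O(l) + 5 Cu⁺(aq)
Q = [Mn²⁺]·[Cu⁺]^5 / ([MnO₄⁻]·[H⁺]^8); log Q = 8.974.
E = E° − (0.0592/n) log Q = +1.02 − (0.0592/5)(8.974) = +0.914 V.

+0.914 V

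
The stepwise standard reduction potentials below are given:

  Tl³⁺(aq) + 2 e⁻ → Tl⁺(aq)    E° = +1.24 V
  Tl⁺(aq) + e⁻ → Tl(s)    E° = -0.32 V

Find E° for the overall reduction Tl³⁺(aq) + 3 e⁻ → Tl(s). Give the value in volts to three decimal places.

+0.720 V

Since ΔG° = −nFE° is additive over sequential reductions, n₃E°₃ = n₁E°₁ + n₂E°₂.
E°₃ = (2×+1.24 + 1×-0.32) / 3 = (+2.160) / 3 = +0.720 V.
Simply averaging or adding the two E° values would be wrong; the electron-weighted sum is required.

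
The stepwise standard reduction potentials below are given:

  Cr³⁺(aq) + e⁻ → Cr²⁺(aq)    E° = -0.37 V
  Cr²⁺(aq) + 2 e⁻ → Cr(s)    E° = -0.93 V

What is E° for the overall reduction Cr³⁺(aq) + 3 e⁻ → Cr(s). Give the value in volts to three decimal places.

-0.743 V

Adding the free-energy changes (−nFE°) of the two steps gives −n₃FE°₃ = −n₁FE°₁ − n₂FE°₂.
E°₃ = (1×-0.37 + 2×-0.93) / 3 = (-2.230) / 3 = -0.743 V.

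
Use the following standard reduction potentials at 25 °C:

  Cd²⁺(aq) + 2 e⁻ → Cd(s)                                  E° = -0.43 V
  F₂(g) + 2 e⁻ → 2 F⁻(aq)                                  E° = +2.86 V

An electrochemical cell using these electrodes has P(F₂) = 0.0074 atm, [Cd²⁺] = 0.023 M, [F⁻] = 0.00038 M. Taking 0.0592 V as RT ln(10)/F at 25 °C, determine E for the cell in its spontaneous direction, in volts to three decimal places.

F₂/F⁻ is the cathode (higher E°), Cd²⁺/Cd the anode: E°cell = +2.86 − (-0.43) = +3.29 V, n = 2.
Overall: F₂(g) + Cd(s) → 2 F⁻(aq) + Cd²⁺(aq)
Q = [F⁻]^2·[Cd²⁺] / (P(F₂)); log Q = -6.348.
E = E° − (0.0592/n) log Q = +3.29 − (0.0592/2)(-6.348) = +3.478 V.

+3.478 V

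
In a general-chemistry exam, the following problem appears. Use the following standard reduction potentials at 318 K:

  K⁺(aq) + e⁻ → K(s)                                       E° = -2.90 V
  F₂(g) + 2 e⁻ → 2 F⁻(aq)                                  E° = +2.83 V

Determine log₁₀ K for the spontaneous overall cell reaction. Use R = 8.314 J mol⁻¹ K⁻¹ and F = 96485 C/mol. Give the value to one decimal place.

Cathode: F₂/F⁻; anode: K⁺/K. E°cell = (+2.83) − (-2.90) = +5.73 V, with n = 2.
ΔG° = −nFE° = −RT ln K, so ln K = nFE°/(RT) = (2)(96485)(+5.73) / ((8.314)(318)) = 418.222.
log₁₀ K = 418.222 / ln 10 = 181.6.

181.6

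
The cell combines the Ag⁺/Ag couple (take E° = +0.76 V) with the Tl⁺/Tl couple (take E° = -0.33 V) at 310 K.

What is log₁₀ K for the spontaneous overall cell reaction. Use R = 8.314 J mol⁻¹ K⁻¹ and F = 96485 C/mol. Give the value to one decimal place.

Cathode: Ag⁺/Ag; anode: Tl⁺/Tl. E°cell = (+0.76) − (-0.33) = +1.09 V, with n = 1.
ΔG° = −nFE° = −RT ln K, so ln K = nFE°/(RT) = (1)(96485)(+1.09) / ((8.314)(310)) = 40.805.
log₁₀ K = 40.805 / ln 10 = 17.7.

17.7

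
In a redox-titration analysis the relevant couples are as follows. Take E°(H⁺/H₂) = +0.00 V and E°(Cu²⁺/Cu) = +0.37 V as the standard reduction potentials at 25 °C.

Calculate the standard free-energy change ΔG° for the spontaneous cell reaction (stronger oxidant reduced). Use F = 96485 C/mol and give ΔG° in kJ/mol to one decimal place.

-71.4 kJ/mol

Cu²⁺/Cu (E° = +0.37 V) is the cathode; H⁺/H₂ (E° = +0.00 V) is the anode, so E°cell = +0.37 V.
Balancing electrons gives n = 2 (lcm of 2 and 2).
ΔG° = −nFE° = −(2)(96485)(+0.37) = -71,399 J = -71.4 kJ/mol.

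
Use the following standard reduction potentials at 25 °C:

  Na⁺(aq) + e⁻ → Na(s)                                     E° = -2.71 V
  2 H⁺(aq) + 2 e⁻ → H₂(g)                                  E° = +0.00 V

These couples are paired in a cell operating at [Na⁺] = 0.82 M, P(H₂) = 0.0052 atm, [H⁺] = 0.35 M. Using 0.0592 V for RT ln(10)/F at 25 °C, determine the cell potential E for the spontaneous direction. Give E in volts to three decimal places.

+2.756 V

H⁺/H₂ is the cathode (higher E°), Na⁺/Na the anode: E°cell = +0.00 − (-2.71) = +2.71 V, n = 2.
Overall: 2 H⁺(aq) + 2 Na(s) → H₂(g) + 2 Na⁺(aq)
Q = P(H₂)·[Na⁺]^2 / ([H⁺]^2); log Q = -1.545.
E = E° − (0.0592/n) log Q = +2.71 − (0.0592/2)(-1.545) = +2.756 V.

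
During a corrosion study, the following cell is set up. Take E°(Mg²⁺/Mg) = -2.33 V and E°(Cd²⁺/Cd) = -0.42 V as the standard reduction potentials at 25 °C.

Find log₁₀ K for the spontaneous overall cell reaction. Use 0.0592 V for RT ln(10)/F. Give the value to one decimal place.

64.5

Cathode: Cd²⁺/Cd; anode: Mg²⁺/Mg. E°cell = +1.91 V, n = 2.
log K = nE°cell / 0.0592 = (2)(+1.91) / 0.0592 = 64.5.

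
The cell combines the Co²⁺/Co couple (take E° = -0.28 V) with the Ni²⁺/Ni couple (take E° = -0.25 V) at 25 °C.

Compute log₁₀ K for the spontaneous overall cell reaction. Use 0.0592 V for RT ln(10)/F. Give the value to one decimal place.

Cathode: Ni²⁺/Ni; anode: Co²⁺/Co. E°cell = +0.03 V, n = 2.
log K = nE°cell / 0.0592 = (2)(+0.03) / 0.0592 = 1.0.

1.0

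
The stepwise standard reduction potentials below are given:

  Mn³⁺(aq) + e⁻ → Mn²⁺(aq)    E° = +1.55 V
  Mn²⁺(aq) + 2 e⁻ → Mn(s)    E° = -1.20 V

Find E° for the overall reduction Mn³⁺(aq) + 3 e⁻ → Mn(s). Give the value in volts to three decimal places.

-0.283 V

Adding the free-energy changes (−nFE°) of the two steps gives −n₃FE°₃ = −n₁FE°₁ − n₂FE°₂.
E°₃ = (1×+1.55 + 2×-1.20) / 3 = (-0.850) / 3 = -0.283 V.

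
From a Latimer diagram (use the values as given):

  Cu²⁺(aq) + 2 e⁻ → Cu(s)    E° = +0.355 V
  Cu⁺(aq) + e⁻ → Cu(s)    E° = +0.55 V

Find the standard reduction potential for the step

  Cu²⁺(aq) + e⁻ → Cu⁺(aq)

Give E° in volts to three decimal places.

+0.160 V

Sequential free energies add, so n₃E°₃ = n₁E°₁ + n₂E°₂.
With n₃ = 2, and the known step contributing 1×(+0.55) V, the unknown satisfies 1·E° = 2×(+0.355) − 1×(+0.55) = +0.160.
E° = +0.160 / 1 = +0.160 V.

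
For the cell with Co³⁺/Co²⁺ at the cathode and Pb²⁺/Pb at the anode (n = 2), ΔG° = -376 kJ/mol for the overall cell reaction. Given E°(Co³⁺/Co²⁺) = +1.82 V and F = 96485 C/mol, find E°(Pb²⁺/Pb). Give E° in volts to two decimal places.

-0.13 V

E°cell = −ΔG°/(nF) = −(-376×10³)/((2)(96485)) = +1.948 V.
Since Co³⁺/Co²⁺ is the cathode and Pb²⁺/Pb the anode, E°cell = E°(Co³⁺/Co²⁺) − E°(Pb²⁺/Pb).
So E°(Pb²⁺/Pb) = E°(Co³⁺/Co²⁺) − E°cell = (+1.82) − (+1.948) = -0.13 V.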